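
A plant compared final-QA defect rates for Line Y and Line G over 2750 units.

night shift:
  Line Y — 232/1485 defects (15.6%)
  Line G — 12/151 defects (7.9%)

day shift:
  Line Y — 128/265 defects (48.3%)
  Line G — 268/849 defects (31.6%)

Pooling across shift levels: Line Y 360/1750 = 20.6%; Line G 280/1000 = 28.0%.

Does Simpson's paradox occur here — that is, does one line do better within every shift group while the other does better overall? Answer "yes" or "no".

Within each shift level (night shift 15.6% vs 7.9%; day shift 48.3% vs 31.6%), Line G has the lower rate every time. Pooled: 20.6% vs 28.0% — Line Y has the lower rate overall. The two comparisons disagree.

yes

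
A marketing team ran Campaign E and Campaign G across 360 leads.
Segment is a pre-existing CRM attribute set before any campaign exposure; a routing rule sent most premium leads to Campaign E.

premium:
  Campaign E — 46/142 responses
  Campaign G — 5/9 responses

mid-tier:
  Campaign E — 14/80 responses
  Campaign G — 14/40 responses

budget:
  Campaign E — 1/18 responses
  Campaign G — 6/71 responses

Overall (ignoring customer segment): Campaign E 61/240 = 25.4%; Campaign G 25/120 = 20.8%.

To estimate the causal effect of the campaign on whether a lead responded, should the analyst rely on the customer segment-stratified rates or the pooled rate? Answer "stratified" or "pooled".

Within every customer segment level Campaign G has the higher rate, yet pooled Campaign E does — Simpson's reversal.
Customer segment is set before the campaign has any effect — it is not caused by the campaign — and it independently drives the outcome. That makes it a confounder, so the causal comparison is within customer segment levels.
Within each level — premium: 32.4% vs 55.6%; mid-tier: 17.5% vs 35.0%; budget: 5.6% vs 8.5% — Campaign G is higher every time.

stratified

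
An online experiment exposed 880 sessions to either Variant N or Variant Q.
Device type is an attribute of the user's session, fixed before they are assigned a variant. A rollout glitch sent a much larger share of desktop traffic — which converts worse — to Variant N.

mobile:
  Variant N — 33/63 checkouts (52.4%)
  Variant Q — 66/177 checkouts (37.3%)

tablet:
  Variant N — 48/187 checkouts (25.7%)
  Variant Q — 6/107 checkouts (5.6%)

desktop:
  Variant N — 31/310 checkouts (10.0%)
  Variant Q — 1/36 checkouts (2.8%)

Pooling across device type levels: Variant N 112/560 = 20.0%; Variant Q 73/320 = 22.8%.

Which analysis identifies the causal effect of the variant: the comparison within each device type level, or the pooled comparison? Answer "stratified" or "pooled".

stratified

The stratified and pooled comparisons disagree (Variant N wins within each device type; Variant Q wins overall), so the answer turns on the causal role of device type.
Device type satisfies the back-door criterion: it is not a descendant of the variant, and it blocks the spurious path from variant to outcome. Adjusting for it (i.e., using the within-device type rates) gives the causal effect.
Within each level — mobile: 52.4% vs 37.3%; tablet: 25.7% vs 5.6%; desktop: 10.0% vs 2.8% — Variant N is higher every time.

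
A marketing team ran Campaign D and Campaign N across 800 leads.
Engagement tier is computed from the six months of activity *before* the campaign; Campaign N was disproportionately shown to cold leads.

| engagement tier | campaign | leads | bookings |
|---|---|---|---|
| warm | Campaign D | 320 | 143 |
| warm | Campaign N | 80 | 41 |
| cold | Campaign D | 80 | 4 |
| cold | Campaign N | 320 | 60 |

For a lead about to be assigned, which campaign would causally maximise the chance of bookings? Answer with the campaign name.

Campaign N

Here engagement tier is a common cause — it drives both which campaign a case falls under and the outcome. The crude comparison mixes populations; the stratum-specific rates are the causally relevant ones.
Within each level — warm: 44.7% vs 51.2%; cold: 5.0% vs 18.8% — Campaign N is higher every time.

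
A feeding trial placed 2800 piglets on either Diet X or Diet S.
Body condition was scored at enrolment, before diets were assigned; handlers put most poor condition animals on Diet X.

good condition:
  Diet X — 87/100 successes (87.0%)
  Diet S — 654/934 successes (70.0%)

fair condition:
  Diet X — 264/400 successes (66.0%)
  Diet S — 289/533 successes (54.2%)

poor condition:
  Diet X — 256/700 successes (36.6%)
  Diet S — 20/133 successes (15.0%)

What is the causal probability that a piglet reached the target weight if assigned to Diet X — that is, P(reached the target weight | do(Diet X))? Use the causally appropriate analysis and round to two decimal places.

Starting body condition satisfies the back-door criterion: it is not a descendant of the diet, and it blocks the spurious path from diet to outcome. Adjusting for it (i.e., using the within-starting body condition rates) gives the causal effect.
Standardising Diet X to the population starting body condition mix: 0.369·87/100 + 0.333·264/400 + 0.297·256/700 = 0.650.

0.65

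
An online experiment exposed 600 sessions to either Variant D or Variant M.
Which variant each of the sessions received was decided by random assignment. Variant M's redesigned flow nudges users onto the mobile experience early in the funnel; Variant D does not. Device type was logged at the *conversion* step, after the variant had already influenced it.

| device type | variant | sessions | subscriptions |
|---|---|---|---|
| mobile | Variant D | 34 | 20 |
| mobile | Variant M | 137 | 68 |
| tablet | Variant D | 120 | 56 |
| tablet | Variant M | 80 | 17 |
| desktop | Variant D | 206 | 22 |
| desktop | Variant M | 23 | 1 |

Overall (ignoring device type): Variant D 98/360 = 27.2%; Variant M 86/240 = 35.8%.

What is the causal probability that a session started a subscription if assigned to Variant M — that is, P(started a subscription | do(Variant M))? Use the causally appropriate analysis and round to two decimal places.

The device type-specific comparison favours Variant D throughout, but the pooled figures favour Variant M. The question is whether to condition on device type.
Device type is recorded after the variant and is itself shifted by it — it sits on the causal path from variant to outcome. Conditioning on a mediator would strip out part of the effect we want; the pooled comparison gives the total causal effect.
So P(outcome | do(Variant M)) is just the pooled rate for Variant M: 86/240 = 0.358.

0.36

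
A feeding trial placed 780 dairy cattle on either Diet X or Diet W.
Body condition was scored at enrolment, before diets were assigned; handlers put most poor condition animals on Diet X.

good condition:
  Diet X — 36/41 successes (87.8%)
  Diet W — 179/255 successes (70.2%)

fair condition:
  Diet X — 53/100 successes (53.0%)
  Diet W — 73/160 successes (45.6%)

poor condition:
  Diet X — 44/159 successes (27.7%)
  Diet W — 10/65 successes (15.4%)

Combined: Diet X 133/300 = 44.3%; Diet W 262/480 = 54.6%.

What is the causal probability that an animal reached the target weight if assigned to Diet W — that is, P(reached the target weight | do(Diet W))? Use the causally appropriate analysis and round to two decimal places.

Starting body condition is set before the diet has any effect — it is not caused by the diet — and it independently drives the outcome. That makes it a confounder, so the causal comparison is within starting body condition levels.
Standardising Diet W to the population starting body condition mix: 0.379·179/255 + 0.333·73/160 + 0.287·10/65 = 0.463.

0.46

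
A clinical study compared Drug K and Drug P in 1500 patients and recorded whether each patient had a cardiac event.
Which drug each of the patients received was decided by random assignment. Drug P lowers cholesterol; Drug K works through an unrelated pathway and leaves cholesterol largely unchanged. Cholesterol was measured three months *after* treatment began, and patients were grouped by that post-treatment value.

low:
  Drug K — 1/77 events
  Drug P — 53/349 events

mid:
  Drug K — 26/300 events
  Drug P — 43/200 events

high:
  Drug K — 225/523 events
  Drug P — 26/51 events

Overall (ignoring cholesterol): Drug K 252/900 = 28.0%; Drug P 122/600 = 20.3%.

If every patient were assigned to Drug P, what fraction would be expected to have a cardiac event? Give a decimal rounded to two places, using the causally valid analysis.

Because the drug influences cholesterol, cholesterol is a post-treatment mediator, not a confounder. Stratifying on it would bias the estimate; the causal effect is the crude pooled difference.
So P(outcome | do(Drug P)) is just the pooled rate for Drug P: 122/600 = 0.203.

0.20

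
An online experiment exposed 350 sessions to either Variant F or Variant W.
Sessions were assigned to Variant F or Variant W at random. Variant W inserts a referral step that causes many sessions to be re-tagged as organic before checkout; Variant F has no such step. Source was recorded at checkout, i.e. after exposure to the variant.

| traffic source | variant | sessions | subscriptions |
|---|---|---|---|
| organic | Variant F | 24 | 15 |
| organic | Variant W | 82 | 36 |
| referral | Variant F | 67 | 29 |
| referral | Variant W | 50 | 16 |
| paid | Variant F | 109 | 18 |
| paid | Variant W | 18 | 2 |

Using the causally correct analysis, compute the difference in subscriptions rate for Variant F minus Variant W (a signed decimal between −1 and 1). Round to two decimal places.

Traffic source lies on the pathway variant → traffic source → outcome, so adjusting for it blocks the indirect effect. For the total causal effect of variant, use the unadjusted pooled rates.
The causal difference is the pooled difference: 0.310 − 0.360 = -0.050.

-0.05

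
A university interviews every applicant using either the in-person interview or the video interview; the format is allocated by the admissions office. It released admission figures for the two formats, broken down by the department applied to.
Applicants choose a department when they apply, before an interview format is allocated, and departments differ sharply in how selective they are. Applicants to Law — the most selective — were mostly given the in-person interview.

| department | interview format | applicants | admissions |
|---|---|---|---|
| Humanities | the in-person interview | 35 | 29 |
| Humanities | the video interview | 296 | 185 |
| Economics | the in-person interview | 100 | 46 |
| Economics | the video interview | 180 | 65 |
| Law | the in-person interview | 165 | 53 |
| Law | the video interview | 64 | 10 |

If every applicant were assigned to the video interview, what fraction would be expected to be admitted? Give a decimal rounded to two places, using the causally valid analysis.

0.41

the in-person interview is higher inside every department stratum but the video interview is higher in aggregate. Whether to stratify depends on how department relates to the interview format.
Here department is a common cause — it drives both which interview format a case falls under and the outcome. The crude comparison mixes populations; the stratum-specific rates are the causally relevant ones.
Standardising the video interview to the population department mix: 0.394·185/296 + 0.333·65/180 + 0.273·10/64 = 0.409.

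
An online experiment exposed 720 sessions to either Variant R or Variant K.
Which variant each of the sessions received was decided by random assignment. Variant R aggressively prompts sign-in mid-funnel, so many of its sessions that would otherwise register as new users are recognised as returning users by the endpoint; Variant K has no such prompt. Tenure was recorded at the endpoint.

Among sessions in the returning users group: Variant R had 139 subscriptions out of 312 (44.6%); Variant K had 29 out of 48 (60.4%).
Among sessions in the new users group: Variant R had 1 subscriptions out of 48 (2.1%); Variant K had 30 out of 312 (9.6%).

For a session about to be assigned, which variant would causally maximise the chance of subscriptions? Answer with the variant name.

Variant K is higher inside every user tenure stratum but Variant R is higher in aggregate. Whether to stratify depends on how user tenure relates to the variant.
User tenure is downstream of the variant. One should not condition on a consequence of treatment, so the overall rates are the right comparison.
Pooled: Variant R 38.9% vs Variant K 16.4%; Variant R is higher overall.

Variant R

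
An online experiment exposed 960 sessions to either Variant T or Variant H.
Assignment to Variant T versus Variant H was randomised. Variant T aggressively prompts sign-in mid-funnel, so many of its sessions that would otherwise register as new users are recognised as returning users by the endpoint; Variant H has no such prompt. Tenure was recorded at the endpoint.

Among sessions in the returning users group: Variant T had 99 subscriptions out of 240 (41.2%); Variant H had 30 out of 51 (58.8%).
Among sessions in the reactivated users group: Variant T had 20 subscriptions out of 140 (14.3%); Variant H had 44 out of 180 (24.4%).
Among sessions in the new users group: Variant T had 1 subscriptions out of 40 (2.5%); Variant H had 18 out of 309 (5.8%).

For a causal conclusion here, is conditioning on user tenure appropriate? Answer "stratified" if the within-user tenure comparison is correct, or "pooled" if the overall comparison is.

User tenure is downstream of the variant. One should not condition on a consequence of treatment, so the overall rates are the right comparison.
Pooled: Variant T 28.6% vs Variant H 17.0%; Variant T is higher overall.

pooled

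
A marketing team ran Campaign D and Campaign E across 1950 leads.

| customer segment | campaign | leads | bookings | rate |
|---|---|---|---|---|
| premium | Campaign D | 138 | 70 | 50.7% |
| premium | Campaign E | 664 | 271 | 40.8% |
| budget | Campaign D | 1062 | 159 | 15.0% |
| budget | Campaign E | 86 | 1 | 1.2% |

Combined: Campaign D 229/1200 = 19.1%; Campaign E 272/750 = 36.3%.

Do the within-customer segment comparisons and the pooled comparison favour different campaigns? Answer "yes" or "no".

yes

Within each customer segment level (premium 50.7% vs 40.8%; budget 15.0% vs 1.2%), Campaign D has the higher rate every time. Pooled: 19.1% vs 36.3% — Campaign E has the higher rate overall. The two comparisons disagree.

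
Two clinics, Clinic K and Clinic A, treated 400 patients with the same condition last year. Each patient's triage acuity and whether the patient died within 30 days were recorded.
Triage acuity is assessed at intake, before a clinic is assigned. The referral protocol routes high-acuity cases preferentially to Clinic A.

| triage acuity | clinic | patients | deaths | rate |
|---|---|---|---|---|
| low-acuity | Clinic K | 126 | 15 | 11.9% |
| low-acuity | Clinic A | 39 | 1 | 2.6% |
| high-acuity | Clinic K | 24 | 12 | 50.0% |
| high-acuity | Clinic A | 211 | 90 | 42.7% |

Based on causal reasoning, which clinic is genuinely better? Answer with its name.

Clinic A

Triage acuity satisfies the back-door criterion: it is not a descendant of the clinic, and it blocks the spurious path from clinic to outcome. Adjusting for it (i.e., using the within-triage acuity rates) gives the causal effect.
Within each level — low-acuity: 11.9% vs 2.6%; high-acuity: 50.0% vs 42.7% — Clinic A is lower every time.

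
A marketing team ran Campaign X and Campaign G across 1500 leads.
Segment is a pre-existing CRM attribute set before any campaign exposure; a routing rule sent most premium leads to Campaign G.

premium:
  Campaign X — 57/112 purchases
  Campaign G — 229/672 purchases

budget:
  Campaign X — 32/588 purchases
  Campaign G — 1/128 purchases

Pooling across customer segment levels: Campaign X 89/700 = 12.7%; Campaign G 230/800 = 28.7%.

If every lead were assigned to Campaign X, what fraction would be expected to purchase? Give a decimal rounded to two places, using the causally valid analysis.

The imbalance in customer segment arose from how leads were allocated, not from anything the campaign did; and customer segment independently affects the outcome. The pooled gap is confounded — condition on customer segment.
Standardising Campaign X to the population customer segment mix: 0.523·57/112 + 0.477·32/588 = 0.292.

0.29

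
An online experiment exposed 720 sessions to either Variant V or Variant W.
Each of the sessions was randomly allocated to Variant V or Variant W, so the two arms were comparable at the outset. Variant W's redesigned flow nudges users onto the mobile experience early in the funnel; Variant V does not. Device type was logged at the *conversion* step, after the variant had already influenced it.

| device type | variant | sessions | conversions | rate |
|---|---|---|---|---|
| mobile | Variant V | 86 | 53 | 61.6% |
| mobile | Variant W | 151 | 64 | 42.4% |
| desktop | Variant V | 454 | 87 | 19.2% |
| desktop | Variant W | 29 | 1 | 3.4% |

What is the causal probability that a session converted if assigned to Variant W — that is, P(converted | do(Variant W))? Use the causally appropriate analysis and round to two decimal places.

Stratifying would compare variants among sessions the variants themselves sorted into device type groups — a form of selection on an intermediate. The unconditioned pooled rates give the total causal effect.
So P(outcome | do(Variant W)) is just the pooled rate for Variant W: 65/180 = 0.361.

0.36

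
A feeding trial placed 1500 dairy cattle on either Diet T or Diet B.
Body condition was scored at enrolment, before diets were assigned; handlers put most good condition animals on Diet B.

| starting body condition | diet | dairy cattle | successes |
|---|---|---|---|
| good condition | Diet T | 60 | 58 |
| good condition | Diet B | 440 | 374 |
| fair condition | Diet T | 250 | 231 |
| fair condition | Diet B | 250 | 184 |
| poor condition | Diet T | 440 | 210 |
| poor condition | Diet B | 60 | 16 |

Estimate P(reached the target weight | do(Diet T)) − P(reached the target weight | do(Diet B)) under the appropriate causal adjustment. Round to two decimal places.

+0.17

Diet T is higher inside every starting body condition stratum but Diet B is higher in aggregate. Whether to stratify depends on how starting body condition relates to the diet.
Starting body condition is set before the diet has any effect — it is not caused by the diet — and it independently drives the outcome. That makes it a confounder, so the causal comparison is within starting body condition levels.
Adjusting over the population distribution of starting body condition: 0.333·(0.967−0.850) + 0.333·(0.924−0.736) + 0.333·(0.477−0.267) = +0.172.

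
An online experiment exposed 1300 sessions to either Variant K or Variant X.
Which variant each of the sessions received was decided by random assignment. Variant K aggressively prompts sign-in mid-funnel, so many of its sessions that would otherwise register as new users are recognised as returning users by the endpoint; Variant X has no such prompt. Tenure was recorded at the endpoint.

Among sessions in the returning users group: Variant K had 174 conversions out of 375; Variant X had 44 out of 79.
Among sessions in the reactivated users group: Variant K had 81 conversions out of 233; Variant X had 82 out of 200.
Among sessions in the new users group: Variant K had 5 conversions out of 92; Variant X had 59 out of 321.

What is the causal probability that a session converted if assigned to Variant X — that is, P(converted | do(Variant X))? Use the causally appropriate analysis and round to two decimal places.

0.31

User tenure lies on the pathway variant → user tenure → outcome, so adjusting for it blocks the indirect effect. For the total causal effect of variant, use the unadjusted pooled rates.
So P(outcome | do(Variant X)) is just the pooled rate for Variant X: 185/600 = 0.308.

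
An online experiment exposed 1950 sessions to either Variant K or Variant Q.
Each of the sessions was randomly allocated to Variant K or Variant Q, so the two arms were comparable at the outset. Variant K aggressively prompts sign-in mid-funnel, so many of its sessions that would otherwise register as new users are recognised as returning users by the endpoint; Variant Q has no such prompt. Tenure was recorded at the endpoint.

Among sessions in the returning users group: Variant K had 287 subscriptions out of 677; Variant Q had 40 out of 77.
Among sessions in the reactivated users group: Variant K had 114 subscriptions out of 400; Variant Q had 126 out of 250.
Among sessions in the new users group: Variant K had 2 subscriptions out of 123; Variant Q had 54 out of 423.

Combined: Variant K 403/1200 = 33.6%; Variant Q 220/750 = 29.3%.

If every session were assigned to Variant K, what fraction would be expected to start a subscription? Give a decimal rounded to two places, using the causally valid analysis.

0.34

User tenure lies on the pathway variant → user tenure → outcome, so adjusting for it blocks the indirect effect. For the total causal effect of variant, use the unadjusted pooled rates.
So P(outcome | do(Variant K)) is just the pooled rate for Variant K: 403/1200 = 0.336.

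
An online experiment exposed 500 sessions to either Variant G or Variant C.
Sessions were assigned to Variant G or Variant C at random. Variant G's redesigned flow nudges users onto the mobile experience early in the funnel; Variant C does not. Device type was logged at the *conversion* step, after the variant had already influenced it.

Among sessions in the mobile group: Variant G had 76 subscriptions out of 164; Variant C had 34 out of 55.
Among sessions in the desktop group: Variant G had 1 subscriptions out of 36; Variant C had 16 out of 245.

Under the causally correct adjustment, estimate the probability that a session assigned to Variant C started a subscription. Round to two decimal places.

Within every device type level Variant C has the higher rate, yet pooled Variant G does — Simpson's reversal.
The distribution of device type is itself part of what the variant does — it is an intermediate outcome. Holding it fixed would remove that part of the effect; the total effect is the pooled difference.
So P(outcome | do(Variant C)) is just the pooled rate for Variant C: 50/300 = 0.167.

0.17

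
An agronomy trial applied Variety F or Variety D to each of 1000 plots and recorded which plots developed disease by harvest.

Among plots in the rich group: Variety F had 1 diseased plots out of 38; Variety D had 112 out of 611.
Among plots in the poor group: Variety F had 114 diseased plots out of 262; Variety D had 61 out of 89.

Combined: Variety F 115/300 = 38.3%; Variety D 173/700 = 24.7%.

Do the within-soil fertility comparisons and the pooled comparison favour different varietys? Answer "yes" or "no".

yes

Within each soil fertility level (rich 2.6% vs 18.3%; poor 43.5% vs 68.5%), Variety F has the lower rate every time. Pooled: 38.3% vs 24.7% — Variety D has the lower rate overall. The two comparisons disagree.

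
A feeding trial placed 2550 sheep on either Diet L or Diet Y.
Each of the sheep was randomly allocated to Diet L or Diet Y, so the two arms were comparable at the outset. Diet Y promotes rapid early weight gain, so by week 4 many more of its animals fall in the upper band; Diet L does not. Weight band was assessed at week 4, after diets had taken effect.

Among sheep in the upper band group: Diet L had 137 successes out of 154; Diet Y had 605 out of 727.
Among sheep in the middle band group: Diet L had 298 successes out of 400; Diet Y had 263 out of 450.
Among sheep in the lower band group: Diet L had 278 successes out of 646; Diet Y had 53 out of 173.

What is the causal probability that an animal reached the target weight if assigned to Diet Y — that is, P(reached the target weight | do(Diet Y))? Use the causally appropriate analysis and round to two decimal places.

0.68

Because the diet influences week-4 weight band, week-4 weight band is a post-treatment mediator, not a confounder. Stratifying on it would bias the estimate; the causal effect is the crude pooled difference.
So P(outcome | do(Diet Y)) is just the pooled rate for Diet Y: 921/1350 = 0.682.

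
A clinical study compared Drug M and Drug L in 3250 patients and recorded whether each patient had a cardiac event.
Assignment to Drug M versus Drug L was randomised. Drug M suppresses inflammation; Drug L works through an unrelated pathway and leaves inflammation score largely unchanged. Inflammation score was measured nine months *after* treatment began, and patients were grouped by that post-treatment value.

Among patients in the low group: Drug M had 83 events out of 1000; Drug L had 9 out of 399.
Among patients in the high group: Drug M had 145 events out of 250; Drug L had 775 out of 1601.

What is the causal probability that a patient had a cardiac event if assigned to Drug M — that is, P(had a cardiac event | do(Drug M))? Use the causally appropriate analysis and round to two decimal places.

Stratifying would compare drugs among patients the drugs themselves sorted into inflammation score groups — a form of selection on an intermediate. The unconditioned pooled rates give the total causal effect.
So P(outcome | do(Drug M)) is just the pooled rate for Drug M: 228/1250 = 0.182.

0.18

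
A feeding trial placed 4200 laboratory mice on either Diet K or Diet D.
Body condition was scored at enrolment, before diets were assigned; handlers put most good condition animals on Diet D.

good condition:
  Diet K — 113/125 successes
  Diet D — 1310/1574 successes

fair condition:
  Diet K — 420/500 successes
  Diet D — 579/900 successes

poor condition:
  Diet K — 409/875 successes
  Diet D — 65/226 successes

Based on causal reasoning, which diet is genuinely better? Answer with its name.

Within every starting body condition level Diet K has the higher rate, yet pooled Diet D does — Simpson's reversal.
Starting body condition is set before the diet has any effect — it is not caused by the diet — and it independently drives the outcome. That makes it a confounder, so the causal comparison is within starting body condition levels.
Within each level — good condition: 90.4% vs 83.2%; fair condition: 84.0% vs 64.3%; poor condition: 46.7% vs 28.8% — Diet K is higher every time.

Diet K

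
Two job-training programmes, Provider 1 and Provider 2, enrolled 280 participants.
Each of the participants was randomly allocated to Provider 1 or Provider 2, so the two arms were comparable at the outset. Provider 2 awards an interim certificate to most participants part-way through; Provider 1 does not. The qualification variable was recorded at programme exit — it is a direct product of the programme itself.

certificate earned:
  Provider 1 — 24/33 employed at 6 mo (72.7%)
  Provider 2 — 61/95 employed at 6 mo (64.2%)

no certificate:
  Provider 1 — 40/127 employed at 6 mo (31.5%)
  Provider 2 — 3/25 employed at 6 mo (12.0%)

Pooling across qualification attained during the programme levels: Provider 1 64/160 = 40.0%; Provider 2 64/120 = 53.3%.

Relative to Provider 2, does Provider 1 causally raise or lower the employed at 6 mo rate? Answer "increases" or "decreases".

decreases

The qualification attained during the programme-specific comparison favours Provider 1 throughout, but the pooled figures favour Provider 2. The question is whether to condition on qualification attained during the programme.
Qualification attained during the programme is downstream of the programme. One should not condition on a consequence of treatment, so the overall rates are the right comparison.
Pooled: Provider 1 40.0% vs Provider 2 53.3%; Provider 2 is higher overall.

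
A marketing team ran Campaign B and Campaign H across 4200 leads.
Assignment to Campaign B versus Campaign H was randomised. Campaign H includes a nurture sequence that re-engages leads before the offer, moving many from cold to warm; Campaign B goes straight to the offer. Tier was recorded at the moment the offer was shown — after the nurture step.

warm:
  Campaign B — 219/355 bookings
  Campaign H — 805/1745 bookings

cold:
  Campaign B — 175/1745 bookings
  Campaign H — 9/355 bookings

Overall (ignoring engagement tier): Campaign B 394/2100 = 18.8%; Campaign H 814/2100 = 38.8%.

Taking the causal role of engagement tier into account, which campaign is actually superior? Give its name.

Campaign H

Engagement tier is downstream of the campaign. One should not condition on a consequence of treatment, so the overall rates are the right comparison.
Pooled: Campaign B 18.8% vs Campaign H 38.8%; Campaign H is higher overall.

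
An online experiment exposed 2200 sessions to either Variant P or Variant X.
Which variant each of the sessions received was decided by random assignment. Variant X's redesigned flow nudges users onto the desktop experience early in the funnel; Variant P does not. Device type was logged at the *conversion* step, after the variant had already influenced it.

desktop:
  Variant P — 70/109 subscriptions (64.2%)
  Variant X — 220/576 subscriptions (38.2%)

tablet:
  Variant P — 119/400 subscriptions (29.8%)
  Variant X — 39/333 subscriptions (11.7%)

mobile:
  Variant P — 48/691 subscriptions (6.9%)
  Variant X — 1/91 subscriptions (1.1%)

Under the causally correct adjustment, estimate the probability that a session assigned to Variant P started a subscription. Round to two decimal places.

Device type is recorded after the variant and is itself shifted by it — it sits on the causal path from variant to outcome. Conditioning on a mediator would strip out part of the effect we want; the pooled comparison gives the total causal effect.
So P(outcome | do(Variant P)) is just the pooled rate for Variant P: 237/1200 = 0.198.

0.20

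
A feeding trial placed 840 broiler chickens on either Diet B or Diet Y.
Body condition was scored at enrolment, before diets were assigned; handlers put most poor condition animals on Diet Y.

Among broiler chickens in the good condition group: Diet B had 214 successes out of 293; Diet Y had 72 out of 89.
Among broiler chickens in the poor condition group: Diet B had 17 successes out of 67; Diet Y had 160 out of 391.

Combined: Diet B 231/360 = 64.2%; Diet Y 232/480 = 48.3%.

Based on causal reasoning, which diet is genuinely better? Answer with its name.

Diet Y

Nothing the diet does changes starting body condition; the imbalance is an allocation artefact. With starting body condition also predicting the outcome, the pooled figure is confounded, and the within-stratum comparison is the causal one.
Within each level — good condition: 73.0% vs 80.9%; poor condition: 25.4% vs 40.9% — Diet Y is higher every time.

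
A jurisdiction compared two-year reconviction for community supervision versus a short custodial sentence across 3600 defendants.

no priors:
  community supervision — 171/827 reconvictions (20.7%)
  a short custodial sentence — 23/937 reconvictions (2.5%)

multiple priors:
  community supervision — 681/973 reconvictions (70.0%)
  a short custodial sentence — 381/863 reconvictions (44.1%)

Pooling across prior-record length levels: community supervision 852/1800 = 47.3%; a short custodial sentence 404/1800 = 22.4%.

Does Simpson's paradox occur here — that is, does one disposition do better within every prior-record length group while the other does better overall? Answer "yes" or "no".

Within each prior-record length level (no priors 20.7% vs 2.5%; multiple priors 70.0% vs 44.1%), a short custodial sentence has the lower rate every time. Pooled: 47.3% vs 22.4% — a short custodial sentence has the lower rate overall. They agree.

no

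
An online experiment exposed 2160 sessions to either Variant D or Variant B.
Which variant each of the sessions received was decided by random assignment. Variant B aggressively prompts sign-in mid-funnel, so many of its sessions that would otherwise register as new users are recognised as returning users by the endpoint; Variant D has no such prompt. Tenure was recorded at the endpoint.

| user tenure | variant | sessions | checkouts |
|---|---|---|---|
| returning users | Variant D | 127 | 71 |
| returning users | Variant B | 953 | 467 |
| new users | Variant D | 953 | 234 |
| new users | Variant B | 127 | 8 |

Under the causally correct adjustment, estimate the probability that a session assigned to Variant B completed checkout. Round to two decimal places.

0.44

User tenure is recorded after the variant and is itself shifted by it — it sits on the causal path from variant to outcome. Conditioning on a mediator would strip out part of the effect we want; the pooled comparison gives the total causal effect.
So P(outcome | do(Variant B)) is just the pooled rate for Variant B: 475/1080 = 0.440.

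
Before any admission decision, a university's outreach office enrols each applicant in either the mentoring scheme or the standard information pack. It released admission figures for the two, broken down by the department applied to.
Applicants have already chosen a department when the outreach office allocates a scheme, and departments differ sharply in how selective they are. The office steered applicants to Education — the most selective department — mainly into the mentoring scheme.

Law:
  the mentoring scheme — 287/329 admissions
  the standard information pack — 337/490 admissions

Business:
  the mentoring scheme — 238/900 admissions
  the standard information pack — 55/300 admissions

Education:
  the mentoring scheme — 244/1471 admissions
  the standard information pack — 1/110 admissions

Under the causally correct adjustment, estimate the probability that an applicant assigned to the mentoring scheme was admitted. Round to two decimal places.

0.36

Nothing the outreach scheme does changes department; the imbalance is an allocation artefact. With department also predicting the outcome, the pooled figure is confounded, and the within-stratum comparison is the causal one.
Standardising the mentoring scheme to the population department mix: 0.228·287/329 + 0.333·238/900 + 0.439·244/1471 = 0.359.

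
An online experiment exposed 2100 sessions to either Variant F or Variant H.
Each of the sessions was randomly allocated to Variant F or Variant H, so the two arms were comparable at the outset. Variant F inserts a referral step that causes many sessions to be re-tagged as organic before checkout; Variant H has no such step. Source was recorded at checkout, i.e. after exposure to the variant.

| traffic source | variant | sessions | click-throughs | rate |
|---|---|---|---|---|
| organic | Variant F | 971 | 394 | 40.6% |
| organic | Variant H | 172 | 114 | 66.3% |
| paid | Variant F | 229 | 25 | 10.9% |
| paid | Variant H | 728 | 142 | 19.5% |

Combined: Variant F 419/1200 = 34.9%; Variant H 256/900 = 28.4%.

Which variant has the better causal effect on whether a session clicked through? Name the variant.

Traffic source lies on the pathway variant → traffic source → outcome, so adjusting for it blocks the indirect effect. For the total causal effect of variant, use the unadjusted pooled rates.
Pooled: Variant F 34.9% vs Variant H 28.4%; Variant F is higher overall.

Variant F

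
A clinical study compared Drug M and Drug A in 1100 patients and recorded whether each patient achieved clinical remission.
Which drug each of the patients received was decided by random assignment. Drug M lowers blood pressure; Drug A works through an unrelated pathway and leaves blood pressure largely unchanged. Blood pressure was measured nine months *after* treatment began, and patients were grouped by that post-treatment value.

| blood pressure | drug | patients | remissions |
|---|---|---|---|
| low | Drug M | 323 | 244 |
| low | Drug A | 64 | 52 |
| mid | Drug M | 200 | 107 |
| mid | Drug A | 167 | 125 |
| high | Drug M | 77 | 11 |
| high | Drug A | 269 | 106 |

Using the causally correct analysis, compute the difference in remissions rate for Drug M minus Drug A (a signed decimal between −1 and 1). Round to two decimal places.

Drug A is higher inside every blood pressure stratum but Drug M is higher in aggregate. Whether to stratify depends on how blood pressure relates to the drug.
Blood pressure is recorded after the drug and is itself shifted by it — it sits on the causal path from drug to outcome. Conditioning on a mediator would strip out part of the effect we want; the pooled comparison gives the total causal effect.
The causal difference is the pooled difference: 0.603 − 0.566 = +0.037.

+0.04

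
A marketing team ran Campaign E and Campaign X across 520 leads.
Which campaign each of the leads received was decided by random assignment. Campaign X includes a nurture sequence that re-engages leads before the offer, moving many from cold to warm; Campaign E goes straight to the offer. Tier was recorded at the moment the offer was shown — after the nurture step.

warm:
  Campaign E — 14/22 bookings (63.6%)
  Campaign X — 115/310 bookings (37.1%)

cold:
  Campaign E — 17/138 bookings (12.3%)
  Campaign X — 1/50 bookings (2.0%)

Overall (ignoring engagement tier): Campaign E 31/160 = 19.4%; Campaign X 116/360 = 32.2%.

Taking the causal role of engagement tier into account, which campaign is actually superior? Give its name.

Within every engagement tier level Campaign E has the higher rate, yet pooled Campaign X does — Simpson's reversal.
Engagement tier is downstream of the campaign. One should not condition on a consequence of treatment, so the overall rates are the right comparison.
Pooled: Campaign E 19.4% vs Campaign X 32.2%; Campaign X is higher overall.

Campaign X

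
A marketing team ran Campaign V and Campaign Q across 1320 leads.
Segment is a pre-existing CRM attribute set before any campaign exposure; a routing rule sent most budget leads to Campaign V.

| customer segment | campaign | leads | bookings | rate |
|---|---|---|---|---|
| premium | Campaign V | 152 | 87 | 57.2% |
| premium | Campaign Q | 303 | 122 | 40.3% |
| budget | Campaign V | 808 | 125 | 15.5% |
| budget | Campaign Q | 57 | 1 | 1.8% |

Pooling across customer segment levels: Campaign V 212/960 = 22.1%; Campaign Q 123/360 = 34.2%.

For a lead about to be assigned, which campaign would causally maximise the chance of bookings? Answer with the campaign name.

The customer segment-specific comparison favours Campaign V throughout, but the pooled figures favour Campaign Q. The question is whether to condition on customer segment.
Here customer segment is a common cause — it drives both which campaign a case falls under and the outcome. The crude comparison mixes populations; the stratum-specific rates are the causally relevant ones.
Within each level — premium: 57.2% vs 40.3%; budget: 15.5% vs 1.8% — Campaign V is higher every time.

Campaign V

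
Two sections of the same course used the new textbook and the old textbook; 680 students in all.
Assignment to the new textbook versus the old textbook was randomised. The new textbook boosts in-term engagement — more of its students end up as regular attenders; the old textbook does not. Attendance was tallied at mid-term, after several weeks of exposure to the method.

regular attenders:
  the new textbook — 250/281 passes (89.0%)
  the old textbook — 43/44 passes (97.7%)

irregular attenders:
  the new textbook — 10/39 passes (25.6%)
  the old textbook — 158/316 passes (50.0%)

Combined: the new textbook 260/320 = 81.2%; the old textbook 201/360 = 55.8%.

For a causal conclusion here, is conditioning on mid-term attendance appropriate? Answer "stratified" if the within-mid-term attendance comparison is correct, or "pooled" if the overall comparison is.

Within every mid-term attendance level the old textbook has the higher rate, yet pooled the new textbook does — Simpson's reversal.
Because the teaching method influences mid-term attendance, mid-term attendance is a post-treatment mediator, not a confounder. Stratifying on it would bias the estimate; the causal effect is the crude pooled difference.
Pooled: the new textbook 81.2% vs the old textbook 55.8%; the new textbook is higher overall.

pooled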